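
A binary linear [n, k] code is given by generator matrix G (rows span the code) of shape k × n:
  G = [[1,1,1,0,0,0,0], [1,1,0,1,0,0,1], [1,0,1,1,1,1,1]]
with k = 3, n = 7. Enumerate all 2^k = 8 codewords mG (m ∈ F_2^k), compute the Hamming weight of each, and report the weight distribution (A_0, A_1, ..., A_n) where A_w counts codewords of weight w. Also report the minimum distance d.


Weight distribution: A_0 = 1, A_3 = 3, A_4 = 2, A_5 = 1, A_6 = 1. Minimum distance d = 3.

Enumerate all 2^3 = 8 messages m ∈ F_2^3.
For each, compute codeword c = mG in F_2^7, then tally its weight.
  m = 000 → c = 0000000, weight = 0.
  m = 100 → c = 1110000, weight = 3.
  m = 010 → c = 1101001, weight = 4.
  m = 110 → c = 0011001, weight = 3.
  m = 001 → c = 1011111, weight = 6.
  m = 101 → c = 0101111, weight = 5.
  m = 011 → c = 0110110, weight = 4.
  m = 111 → c = 1000110, weight = 3.
Tally weights:
  weight 0: 1 codewords.
  weight 3: 3 codewords.
  weight 4: 2 codewords.
  weight 5: 1 codewords.
  weight 6: 1 codewords.
Minimum distance d = smallest w > 0 with A_w > 0 = 3.
Sanity: Σ A_w = 8 = 2^3 = 8 ✓.


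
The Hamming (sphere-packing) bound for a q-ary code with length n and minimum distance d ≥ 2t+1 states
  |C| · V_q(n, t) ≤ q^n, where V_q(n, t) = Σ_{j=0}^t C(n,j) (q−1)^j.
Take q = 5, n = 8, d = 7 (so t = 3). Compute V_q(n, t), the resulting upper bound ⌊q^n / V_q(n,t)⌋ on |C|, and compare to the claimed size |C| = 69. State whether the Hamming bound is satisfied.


V_q(n, t) = 4065, q^n = 390625, Hamming bound = 96, |C| = 69 ≤ bound (satisfied).

Step 1: Compute V_q(n, t) = Σ_{j=0}^3 C(n, j) (q−1)^j.
  j = 0: C(8,0)·(4)^0 = 1·1 = 1.
  j = 1: C(8,1)·(4)^1 = 8·4 = 32.
  j = 2: C(8,2)·(4)^2 = 28·16 = 448.
  j = 3: C(8,3)·(4)^3 = 56·64 = 3584.
  V_q(n, t) = 1 + 32 + 448 + 3584 = 4065.
Step 2: q^n = 5^8 = 390625.
Step 3: Hamming bound ⌊q^n / V_q(n,t)⌋ = ⌊390625/4065⌋ = 96.
Step 4: Compare |C| = 69 to 96: satisfied.
The claimed |C| lies below the Hamming bound.


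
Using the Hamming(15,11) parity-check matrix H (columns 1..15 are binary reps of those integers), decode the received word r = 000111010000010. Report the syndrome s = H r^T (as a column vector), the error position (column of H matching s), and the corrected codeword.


s = (0, 0, 0, 1)^T, error position = 1, corrected codeword c = 100111010000010

Compute s = H r^T mod 2 one row at a time:
  s_1 = 1 + 0 + 0 + 0 + 0 + 0 + 1 + 0 = 2 ≡ 0 (mod 2).
  s_2 = 1 + 1 + 1 + 0 + 0 + 0 + 1 + 0 = 4 ≡ 0 (mod 2).
  s_3 = 0 + 0 + 1 + 0 + 0 + 0 + 1 + 0 = 2 ≡ 0 (mod 2).
  s_4 = 0 + 0 + 1 + 0 + 0 + 0 + 0 + 0 = 1 ≡ 1 (mod 2).
s = (0, 0, 0, 1)^T — this equals column 1 of H (binary 0001), so error is at position 1.
Correct: flip bit 1 of r = 000111010000010 to get c = 100111010000010.


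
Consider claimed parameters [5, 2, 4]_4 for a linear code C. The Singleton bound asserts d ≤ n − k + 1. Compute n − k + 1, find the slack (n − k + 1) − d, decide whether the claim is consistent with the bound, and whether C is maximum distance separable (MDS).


Singleton RHS = n − k + 1 = 4, slack = 0, bound satisfied, MDS.

Singleton bound: d ≤ n − k + 1.
Here n = 5, k = 2, so n − k + 1 = 4.
Given d = 4, check d ≤ 4: YES.
Slack = (n − k + 1) − d = 0.
The code is MDS (slack = 0).
Description: the claimed parameters are [5, 2, 4]_4; such a code would be MDS (meets Singleton bound).


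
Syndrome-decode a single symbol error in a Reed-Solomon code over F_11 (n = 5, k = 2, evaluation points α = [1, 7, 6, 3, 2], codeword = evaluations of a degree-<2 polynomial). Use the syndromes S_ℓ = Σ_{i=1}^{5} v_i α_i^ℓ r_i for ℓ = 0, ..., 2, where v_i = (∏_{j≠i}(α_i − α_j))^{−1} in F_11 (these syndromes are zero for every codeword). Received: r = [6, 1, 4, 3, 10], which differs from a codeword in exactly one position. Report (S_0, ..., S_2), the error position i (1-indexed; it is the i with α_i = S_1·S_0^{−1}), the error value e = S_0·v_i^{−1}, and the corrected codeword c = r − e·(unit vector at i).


S = (7, 5, 2), error at position 2, error magnitude e = 4, c = [6, 8, 4, 3, 10].

Step 1: column multipliers v_i = (∏_{j≠i}(α_i − α_j))^{−1} mod 11.
  i = 1 (α = 1): (1−7)(1−6)(1−3)(1−2) = (−6)·(−5)·(−2)·(−1) = 60 ≡ 5, so v_1 = 5^{−1} = 9 (mod 11).
  i = 2 (α = 7): (7−1)(7−6)(7−3)(7−2) = 6·1·4·5 = 120 ≡ 10, so v_2 = 10^{−1} = 10 (mod 11).
  i = 3 (α = 6): (6−1)(6−7)(6−3)(6−2) = 5·(−1)·3·4 = −60 ≡ 6, so v_3 = 6^{−1} = 2 (mod 11).
  i = 4 (α = 3): (3−1)(3−7)(3−6)(3−2) = 2·(−4)·(−3)·1 = 24 ≡ 2, so v_4 = 2^{−1} = 6 (mod 11).
  i = 5 (α = 2): (2−1)(2−7)(2−6)(2−3) = 1·(−5)·(−4)·(−1) = −20 ≡ 2, so v_5 = 2^{−1} = 6 (mod 11).
  v = [9, 10, 2, 6, 6].
Step 2: syndromes of r = [6, 1, 4, 3, 10] (all sums mod 11).
  S_0 = Σ v_i r_i = 9·6 + 10·1 + 2·4 + 6·3 + 6·10 = 150 ≡ 7.
  S_1 = Σ v_i α_i r_i = 9·1·6 + 10·7·1 + 2·6·4 + 6·3·3 + 6·2·10 = 346 ≡ 5.
  α_i^2 mod 11 = [1, 5, 3, 9, 4].
  S_2 = Σ v_i α_i^2 r_i = 9·1·6 + 10·5·1 + 2·3·4 + 6·9·3 + 6·4·10 = 530 ≡ 2.
  S = (7, 5, 2) ≠ 0, so r is not a codeword (an error is present).
Step 3: locate the error. For a single error e at position i, S_ℓ = v_i·e·α_i^ℓ, so α_err = S_1/S_0.
  S_0^{−1} = 7^{−1} = 8 (mod 11), so α_err = 5·8 = 40 ≡ 7 = α_2. Error position i = 2.
  Consistency check: S_2/S_1 = 2·9 = 18 ≡ 7 = α_err ✓ (single-error assumption holds).
Step 4: error magnitude e = S_0/v_2 = S_0·∏_{j≠2}(α_2 − α_j) = 7·10 = 70 ≡ 4 (mod 11).
Step 5: correct position 2: c_2 = r_2 − e = 1 − 4 ≡ 8 (mod 11). Hence c = [6, 8, 4, 3, 10].
  Check: interpolating c through the α_i gives m(x) = 2 + 4·x (degree < 2) with m(α_i) = c_i for every i, so c is indeed a codeword.


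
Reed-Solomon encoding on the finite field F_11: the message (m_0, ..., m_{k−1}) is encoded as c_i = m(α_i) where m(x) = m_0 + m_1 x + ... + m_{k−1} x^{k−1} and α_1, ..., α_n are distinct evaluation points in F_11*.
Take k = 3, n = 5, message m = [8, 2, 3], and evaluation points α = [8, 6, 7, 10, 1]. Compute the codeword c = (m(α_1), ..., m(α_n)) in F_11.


c = [7, 7, 4, 9, 2]

Message polynomial: m(x) = 8 + 2·x + 3·x^2 (mod 11).
For each evaluation point α_i, compute m(α_i) mod 11:
  α_1 = 8: Horner steps 3 → 4 → 7, so m(8) = 7.
  α_2 = 6: Horner steps 3 → 9 → 7, so m(6) = 7.
  α_3 = 7: Horner steps 3 → 1 → 4, so m(7) = 4.
  α_4 = 10: Horner steps 3 → 10 → 9, so m(10) = 9.
  α_5 = 1: Horner steps 3 → 5 → 2, so m(1) = 2.
Codeword c = [7, 7, 4, 9, 2] ∈ F_11^5.


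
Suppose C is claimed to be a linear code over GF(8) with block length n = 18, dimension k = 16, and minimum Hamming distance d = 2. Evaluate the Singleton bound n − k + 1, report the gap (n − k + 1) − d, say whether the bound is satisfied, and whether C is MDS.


Singleton RHS = n − k + 1 = 3, slack = 1, bound satisfied, not MDS.

Singleton bound: d ≤ n − k + 1.
Here n = 18, k = 16, so n − k + 1 = 3.
Given d = 2, check d ≤ 3: YES.
Slack = (n − k + 1) − d = 1.
The code is NOT MDS (slack = 1 > 0).
Description: the claimed parameters are [18, 16, 2]_8; such a code would be non-MDS.


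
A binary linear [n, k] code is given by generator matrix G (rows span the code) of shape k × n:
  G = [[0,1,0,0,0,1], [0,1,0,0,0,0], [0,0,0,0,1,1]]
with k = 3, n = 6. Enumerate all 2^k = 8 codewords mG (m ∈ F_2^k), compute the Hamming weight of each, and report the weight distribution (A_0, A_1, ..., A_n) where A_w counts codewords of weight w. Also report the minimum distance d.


Weight distribution: A_0 = 1, A_1 = 3, A_2 = 3, A_3 = 1. Minimum distance d = 1.

Enumerate all 2^3 = 8 messages m ∈ F_2^3.
For each, compute codeword c = mG in F_2^6, then tally its weight.
  m = 000 → c = 000000, weight = 0.
  m = 100 → c = 010001, weight = 2.
  m = 010 → c = 010000, weight = 1.
  m = 110 → c = 000001, weight = 1.
  m = 001 → c = 000011, weight = 2.
  m = 101 → c = 010010, weight = 2.
  m = 011 → c = 010011, weight = 3.
  m = 111 → c = 000010, weight = 1.
Tally weights:
  weight 0: 1 codewords.
  weight 1: 3 codewords.
  weight 2: 3 codewords.
  weight 3: 1 codewords.
Minimum distance d = smallest w > 0 with A_w > 0 = 1.
Sanity: Σ A_w = 8 = 2^3 = 8 ✓.


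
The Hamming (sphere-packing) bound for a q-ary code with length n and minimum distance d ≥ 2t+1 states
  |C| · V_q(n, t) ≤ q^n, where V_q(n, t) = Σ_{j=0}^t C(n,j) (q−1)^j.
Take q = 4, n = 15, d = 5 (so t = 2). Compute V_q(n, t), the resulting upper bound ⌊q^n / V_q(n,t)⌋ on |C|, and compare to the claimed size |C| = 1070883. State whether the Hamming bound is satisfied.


V_q(n, t) = 991, q^n = 1073741824, Hamming bound = 1083493, |C| = 1070883 ≤ bound (satisfied).

Step 1: Compute V_q(n, t) = Σ_{j=0}^2 C(n, j) (q−1)^j.
  j = 0: C(15,0)·(3)^0 = 1·1 = 1.
  j = 1: C(15,1)·(3)^1 = 15·3 = 45.
  j = 2: C(15,2)·(3)^2 = 105·9 = 945.
  V_q(n, t) = 1 + 45 + 945 = 991.
Step 2: q^n = 4^15 = 1073741824.
Step 3: Hamming bound ⌊q^n / V_q(n,t)⌋ = ⌊1073741824/991⌋ = 1083493.
Step 4: Compare |C| = 1070883 to 1083493: satisfied.
The claimed |C| lies below the Hamming bound.


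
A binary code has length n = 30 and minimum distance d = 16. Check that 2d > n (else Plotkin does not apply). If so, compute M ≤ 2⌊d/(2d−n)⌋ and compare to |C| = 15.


Plotkin bound M ≤ 16; given |C| = 15 ≤ bound (satisfied).

Check applicability: 2d = 32, n = 30.
2d − n = 2 > 0, so Plotkin applies.
Compute d/(2d−n) = 16/2 ≈ 8.0000.
⌊d/(2d−n)⌋ = 8.
Plotkin bound: M ≤ 2·8 = 16.
Given |C| = 15, check: satisfied.
This |C| is below the Plotkin bound.


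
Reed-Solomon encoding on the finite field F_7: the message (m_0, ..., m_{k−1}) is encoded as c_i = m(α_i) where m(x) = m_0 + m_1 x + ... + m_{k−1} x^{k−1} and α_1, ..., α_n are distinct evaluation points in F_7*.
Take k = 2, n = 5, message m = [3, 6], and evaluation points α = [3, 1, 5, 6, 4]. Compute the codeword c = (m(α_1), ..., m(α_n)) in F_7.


c = [0, 2, 5, 4, 6]

Message polynomial: m(x) = 3 + 6·x (mod 7).
For each evaluation point α_i, compute m(α_i) mod 7:
  α_1 = 3: Horner steps 6 → 0, so m(3) = 0.
  α_2 = 1: Horner steps 6 → 2, so m(1) = 2.
  α_3 = 5: Horner steps 6 → 5, so m(5) = 5.
  α_4 = 6: Horner steps 6 → 4, so m(6) = 4.
  α_5 = 4: Horner steps 6 → 6, so m(4) = 6.
Codeword c = [0, 2, 5, 4, 6] ∈ F_7^5.


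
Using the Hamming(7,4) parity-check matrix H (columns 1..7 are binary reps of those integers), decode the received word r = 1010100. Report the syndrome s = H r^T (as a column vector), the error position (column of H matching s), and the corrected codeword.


s = (1, 1, 1)^T, error position = 7, corrected codeword c = 1010101

Compute s = H r^T mod 2 one row at a time:
  s_1 = 0 + 1 + 0 + 0 = 1 ≡ 1 (mod 2).
  s_2 = 0 + 1 + 0 + 0 = 1 ≡ 1 (mod 2).
  s_3 = 1 + 1 + 1 + 0 = 3 ≡ 1 (mod 2).
s = (1, 1, 1)^T — this equals column 7 of H (binary 111), so error is at position 7.
Correct: flip bit 7 of r = 1010100 to get c = 1010101.


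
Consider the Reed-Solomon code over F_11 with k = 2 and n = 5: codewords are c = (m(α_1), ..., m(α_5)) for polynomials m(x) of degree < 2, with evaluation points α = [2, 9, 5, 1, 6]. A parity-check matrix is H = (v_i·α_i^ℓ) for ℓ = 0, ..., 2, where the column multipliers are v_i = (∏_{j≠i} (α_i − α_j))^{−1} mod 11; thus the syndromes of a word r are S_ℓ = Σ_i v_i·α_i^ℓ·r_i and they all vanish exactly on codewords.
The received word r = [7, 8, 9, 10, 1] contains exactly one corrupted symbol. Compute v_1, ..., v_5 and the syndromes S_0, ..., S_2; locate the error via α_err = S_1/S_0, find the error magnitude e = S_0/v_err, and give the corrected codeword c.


S = (1, 6, 3), error at position 5, error magnitude e = 6, c = [7, 8, 9, 10, 6].

Step 1: column multipliers v_i = (∏_{j≠i}(α_i − α_j))^{−1} mod 11.
  i = 1 (α = 2): (2−9)(2−5)(2−1)(2−6) = (−7)·(−3)·1·(−4) = −84 ≡ 4, so v_1 = 4^{−1} = 3 (mod 11).
  i = 2 (α = 9): (9−2)(9−5)(9−1)(9−6) = 7·4·8·3 = 672 ≡ 1, so v_2 = 1^{−1} = 1 (mod 11).
  i = 3 (α = 5): (5−2)(5−9)(5−1)(5−6) = 3·(−4)·4·(−1) = 48 ≡ 4, so v_3 = 4^{−1} = 3 (mod 11).
  i = 4 (α = 1): (1−2)(1−9)(1−5)(1−6) = (−1)·(−8)·(−4)·(−5) = 160 ≡ 6, so v_4 = 6^{−1} = 2 (mod 11).
  i = 5 (α = 6): (6−2)(6−9)(6−5)(6−1) = 4·(−3)·1·5 = −60 ≡ 6, so v_5 = 6^{−1} = 2 (mod 11).
  v = [3, 1, 3, 2, 2].
Step 2: syndromes of r = [7, 8, 9, 10, 1] (all sums mod 11).
  S_0 = Σ v_i r_i = 3·7 + 1·8 + 3·9 + 2·10 + 2·1 = 78 ≡ 1.
  S_1 = Σ v_i α_i r_i = 3·2·7 + 1·9·8 + 3·5·9 + 2·1·10 + 2·6·1 = 281 ≡ 6.
  α_i^2 mod 11 = [4, 4, 3, 1, 3].
  S_2 = Σ v_i α_i^2 r_i = 3·4·7 + 1·4·8 + 3·3·9 + 2·1·10 + 2·3·1 = 223 ≡ 3.
  S = (1, 6, 3) ≠ 0, so r is not a codeword (an error is present).
Step 3: locate the error. For a single error e at position i, S_ℓ = v_i·e·α_i^ℓ, so α_err = S_1/S_0.
  S_0^{−1} = 1^{−1} = 1 (mod 11), so α_err = 6·1 = 6 ≡ 6 = α_5. Error position i = 5.
  Consistency check: S_2/S_1 = 3·2 = 6 ≡ 6 = α_err ✓ (single-error assumption holds).
Step 4: error magnitude e = S_0/v_5 = S_0·∏_{j≠5}(α_5 − α_j) = 1·6 = 6 ≡ 6 (mod 11).
Step 5: correct position 5: c_5 = r_5 − e = 1 − 6 ≡ 6 (mod 11). Hence c = [7, 8, 9, 10, 6].
  Check: interpolating c through the α_i gives m(x) = 2 + 8·x (degree < 2) with m(α_i) = c_i for every i, so c is indeed a codeword.


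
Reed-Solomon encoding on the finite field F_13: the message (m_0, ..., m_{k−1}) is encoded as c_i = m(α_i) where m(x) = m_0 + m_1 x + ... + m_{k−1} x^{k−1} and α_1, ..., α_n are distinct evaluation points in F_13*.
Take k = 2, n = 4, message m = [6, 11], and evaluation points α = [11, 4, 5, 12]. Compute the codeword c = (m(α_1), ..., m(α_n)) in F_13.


c = [10, 11, 9, 8]

Message polynomial: m(x) = 6 + 11·x (mod 13).
For each evaluation point α_i, compute m(α_i) mod 13:
  α_1 = 11: Horner steps 11 → 10, so m(11) = 10.
  α_2 = 4: Horner steps 11 → 11, so m(4) = 11.
  α_3 = 5: Horner steps 11 → 9, so m(5) = 9.
  α_4 = 12: Horner steps 11 → 8, so m(12) = 8.
Codeword c = [10, 11, 9, 8] ∈ F_13^4.


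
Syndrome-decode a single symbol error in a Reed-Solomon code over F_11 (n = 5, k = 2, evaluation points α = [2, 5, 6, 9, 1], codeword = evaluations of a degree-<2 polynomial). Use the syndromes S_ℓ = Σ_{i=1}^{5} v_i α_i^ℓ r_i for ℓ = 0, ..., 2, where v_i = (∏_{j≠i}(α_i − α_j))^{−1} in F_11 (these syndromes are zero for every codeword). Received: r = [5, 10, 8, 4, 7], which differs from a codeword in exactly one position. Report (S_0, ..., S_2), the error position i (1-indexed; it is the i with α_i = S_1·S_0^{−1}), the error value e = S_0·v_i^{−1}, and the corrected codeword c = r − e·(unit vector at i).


S = (2, 7, 8), error at position 4, error magnitude e = 2, c = [5, 10, 8, 2, 7].

Step 1: column multipliers v_i = (∏_{j≠i}(α_i − α_j))^{−1} mod 11.
  i = 1 (α = 2): (2−5)(2−6)(2−9)(2−1) = (−3)·(−4)·(−7)·1 = −84 ≡ 4, so v_1 = 4^{−1} = 3 (mod 11).
  i = 2 (α = 5): (5−2)(5−6)(5−9)(5−1) = 3·(−1)·(−4)·4 = 48 ≡ 4, so v_2 = 4^{−1} = 3 (mod 11).
  i = 3 (α = 6): (6−2)(6−5)(6−9)(6−1) = 4·1·(−3)·5 = −60 ≡ 6, so v_3 = 6^{−1} = 2 (mod 11).
  i = 4 (α = 9): (9−2)(9−5)(9−6)(9−1) = 7·4·3·8 = 672 ≡ 1, so v_4 = 1^{−1} = 1 (mod 11).
  i = 5 (α = 1): (1−2)(1−5)(1−6)(1−9) = (−1)·(−4)·(−5)·(−8) = 160 ≡ 6, so v_5 = 6^{−1} = 2 (mod 11).
  v = [3, 3, 2, 1, 2].
Step 2: syndromes of r = [5, 10, 8, 4, 7] (all sums mod 11).
  S_0 = Σ v_i r_i = 3·5 + 3·10 + 2·8 + 1·4 + 2·7 = 79 ≡ 2.
  S_1 = Σ v_i α_i r_i = 3·2·5 + 3·5·10 + 2·6·8 + 1·9·4 + 2·1·7 = 326 ≡ 7.
  α_i^2 mod 11 = [4, 3, 3, 4, 1].
  S_2 = Σ v_i α_i^2 r_i = 3·4·5 + 3·3·10 + 2·3·8 + 1·4·4 + 2·1·7 = 228 ≡ 8.
  S = (2, 7, 8) ≠ 0, so r is not a codeword (an error is present).
Step 3: locate the error. For a single error e at position i, S_ℓ = v_i·e·α_i^ℓ, so α_err = S_1/S_0.
  S_0^{−1} = 2^{−1} = 6 (mod 11), so α_err = 7·6 = 42 ≡ 9 = α_4. Error position i = 4.
  Consistency check: S_2/S_1 = 8·8 = 64 ≡ 9 = α_err ✓ (single-error assumption holds).
Step 4: error magnitude e = S_0/v_4 = S_0·∏_{j≠4}(α_4 − α_j) = 2·1 = 2 ≡ 2 (mod 11).
Step 5: correct position 4: c_4 = r_4 − e = 4 − 2 ≡ 2 (mod 11). Hence c = [5, 10, 8, 2, 7].
  Check: interpolating c through the α_i gives m(x) = 9 + 9·x (degree < 2) with m(α_i) = c_i for every i, so c is indeed a codeword.


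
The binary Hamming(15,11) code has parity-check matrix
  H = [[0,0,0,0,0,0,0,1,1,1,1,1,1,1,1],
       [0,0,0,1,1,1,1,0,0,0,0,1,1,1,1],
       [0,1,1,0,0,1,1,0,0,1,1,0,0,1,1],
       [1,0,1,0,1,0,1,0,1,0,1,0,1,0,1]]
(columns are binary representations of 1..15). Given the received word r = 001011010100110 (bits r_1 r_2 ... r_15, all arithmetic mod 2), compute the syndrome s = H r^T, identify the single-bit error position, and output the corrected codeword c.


s = (0, 0, 0, 1)^T, error position = 1, corrected codeword c = 101011010100110

Compute s = H r^T mod 2 one row at a time:
  s_1 = 1 + 0 + 1 + 0 + 0 + 1 + 1 + 0 = 4 ≡ 0 (mod 2).
  s_2 = 0 + 1 + 1 + 0 + 0 + 1 + 1 + 0 = 4 ≡ 0 (mod 2).
  s_3 = 0 + 1 + 1 + 0 + 1 + 0 + 1 + 0 = 4 ≡ 0 (mod 2).
  s_4 = 0 + 1 + 1 + 0 + 0 + 0 + 1 + 0 = 3 ≡ 1 (mod 2).
s = (0, 0, 0, 1)^T — this equals column 1 of H (binary 0001), so error is at position 1.
Correct: flip bit 1 of r = 001011010100110 to get c = 101011010100110.


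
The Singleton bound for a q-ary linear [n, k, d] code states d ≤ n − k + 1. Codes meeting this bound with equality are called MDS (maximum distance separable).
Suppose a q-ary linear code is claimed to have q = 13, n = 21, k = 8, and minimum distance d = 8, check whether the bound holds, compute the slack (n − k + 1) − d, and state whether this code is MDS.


Singleton RHS = n − k + 1 = 14, slack = 6, bound satisfied, not MDS.

Singleton bound: d ≤ n − k + 1.
Here n = 21, k = 8, so n − k + 1 = 14.
Given d = 8, check d ≤ 14: YES.
Slack = (n − k + 1) − d = 6.
The code is NOT MDS (slack = 6 > 0).
Description: the claimed parameters are [21, 8, 8]_13; such a code would be non-MDS.


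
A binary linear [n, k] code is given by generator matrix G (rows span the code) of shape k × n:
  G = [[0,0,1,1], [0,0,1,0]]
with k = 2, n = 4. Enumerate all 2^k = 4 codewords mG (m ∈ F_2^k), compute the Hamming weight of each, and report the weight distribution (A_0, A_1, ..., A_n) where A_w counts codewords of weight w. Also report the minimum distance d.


Weight distribution: A_0 = 1, A_1 = 2, A_2 = 1. Minimum distance d = 1.

Enumerate all 2^2 = 4 messages m ∈ F_2^2.
For each, compute codeword c = mG in F_2^4, then tally its weight.
  m = 00 → c = 0000, weight = 0.
  m = 10 → c = 0011, weight = 2.
  m = 01 → c = 0010, weight = 1.
  m = 11 → c = 0001, weight = 1.
Tally weights:
  weight 0: 1 codewords.
  weight 1: 2 codewords.
  weight 2: 1 codewords.
Minimum distance d = smallest w > 0 with A_w > 0 = 1.
Sanity: Σ A_w = 4 = 2^2 = 4 ✓.


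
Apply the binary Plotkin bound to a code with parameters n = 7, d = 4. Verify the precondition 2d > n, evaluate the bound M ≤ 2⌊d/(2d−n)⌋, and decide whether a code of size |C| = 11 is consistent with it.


Plotkin bound M ≤ 8; given |C| = 11 > bound (violated).

Check applicability: 2d = 8, n = 7.
2d − n = 1 > 0, so Plotkin applies.
Compute d/(2d−n) = 4/1 ≈ 4.0000.
⌊d/(2d−n)⌋ = 4.
Plotkin bound: M ≤ 2·4 = 8.
Given |C| = 11, check: VIOLATED.
This |C| is above the Plotkin bound, so no binary code with n = 7, d = 4 and 11 codewords exists.


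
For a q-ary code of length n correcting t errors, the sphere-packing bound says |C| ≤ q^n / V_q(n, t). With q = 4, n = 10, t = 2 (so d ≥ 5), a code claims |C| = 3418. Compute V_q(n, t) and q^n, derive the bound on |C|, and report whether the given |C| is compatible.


V_q(n, t) = 436, q^n = 1048576, Hamming bound = 2404, |C| = 3418 > bound (violated).

Step 1: Compute V_q(n, t) = Σ_{j=0}^2 C(n, j) (q−1)^j.
  j = 0: C(10,0)·(3)^0 = 1·1 = 1.
  j = 1: C(10,1)·(3)^1 = 10·3 = 30.
  j = 2: C(10,2)·(3)^2 = 45·9 = 405.
  V_q(n, t) = 1 + 30 + 405 = 436.
Step 2: q^n = 4^10 = 1048576.
Step 3: Hamming bound ⌊q^n / V_q(n,t)⌋ = ⌊1048576/436⌋ = 2404.
Step 4: Compare |C| = 3418 to 2404: violated.
The claimed |C| lies above the Hamming bound, so no 4-ary code of length 10 with d ≥ 5 can have 3418 codewords.


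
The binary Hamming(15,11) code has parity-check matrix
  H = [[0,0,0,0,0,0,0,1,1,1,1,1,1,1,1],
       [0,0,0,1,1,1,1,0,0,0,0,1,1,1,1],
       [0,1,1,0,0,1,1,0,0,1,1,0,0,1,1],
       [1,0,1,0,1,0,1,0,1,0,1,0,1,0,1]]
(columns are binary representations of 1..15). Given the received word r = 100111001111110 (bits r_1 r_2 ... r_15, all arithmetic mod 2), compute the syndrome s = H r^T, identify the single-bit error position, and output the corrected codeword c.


s = (0, 0, 0, 1)^T, error position = 1, corrected codeword c = 000111001111110

Compute s = H r^T mod 2 one row at a time:
  s_1 = 0 + 1 + 1 + 1 + 1 + 1 + 1 + 0 = 6 ≡ 0 (mod 2).
  s_2 = 1 + 1 + 1 + 0 + 1 + 1 + 1 + 0 = 6 ≡ 0 (mod 2).
  s_3 = 0 + 0 + 1 + 0 + 1 + 1 + 1 + 0 = 4 ≡ 0 (mod 2).
  s_4 = 1 + 0 + 1 + 0 + 1 + 1 + 1 + 0 = 5 ≡ 1 (mod 2).
s = (0, 0, 0, 1)^T — this equals column 1 of H (binary 0001), so error is at position 1.
Correct: flip bit 1 of r = 100111001111110 to get c = 000111001111110.


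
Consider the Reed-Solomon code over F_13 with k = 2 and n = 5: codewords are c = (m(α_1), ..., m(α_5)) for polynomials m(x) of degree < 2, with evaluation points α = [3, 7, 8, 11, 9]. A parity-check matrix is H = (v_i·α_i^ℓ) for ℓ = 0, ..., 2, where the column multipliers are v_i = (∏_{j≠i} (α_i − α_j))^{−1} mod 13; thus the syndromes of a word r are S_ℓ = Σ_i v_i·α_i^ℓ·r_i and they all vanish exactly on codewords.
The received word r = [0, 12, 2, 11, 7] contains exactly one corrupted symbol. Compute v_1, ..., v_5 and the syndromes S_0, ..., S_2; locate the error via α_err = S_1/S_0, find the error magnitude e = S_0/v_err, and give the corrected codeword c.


S = (1, 9, 3), error at position 5, error magnitude e = 2, c = [0, 12, 2, 11, 5].

Step 1: column multipliers v_i = (∏_{j≠i}(α_i − α_j))^{−1} mod 13.
  i = 1 (α = 3): (3−7)(3−8)(3−11)(3−9) = (−4)·(−5)·(−8)·(−6) = 960 ≡ 11, so v_1 = 11^{−1} = 6 (mod 13).
  i = 2 (α = 7): (7−3)(7−8)(7−11)(7−9) = 4·(−1)·(−4)·(−2) = −32 ≡ 7, so v_2 = 7^{−1} = 2 (mod 13).
  i = 3 (α = 8): (8−3)(8−7)(8−11)(8−9) = 5·1·(−3)·(−1) = 15 ≡ 2, so v_3 = 2^{−1} = 7 (mod 13).
  i = 4 (α = 11): (11−3)(11−7)(11−8)(11−9) = 8·4·3·2 = 192 ≡ 10, so v_4 = 10^{−1} = 4 (mod 13).
  i = 5 (α = 9): (9−3)(9−7)(9−8)(9−11) = 6·2·1·(−2) = −24 ≡ 2, so v_5 = 2^{−1} = 7 (mod 13).
  v = [6, 2, 7, 4, 7].
Step 2: syndromes of r = [0, 12, 2, 11, 7] (all sums mod 13).
  S_0 = Σ v_i r_i = 6·0 + 2·12 + 7·2 + 4·11 + 7·7 = 131 ≡ 1.
  S_1 = Σ v_i α_i r_i = 6·3·0 + 2·7·12 + 7·8·2 + 4·11·11 + 7·9·7 = 1205 ≡ 9.
  α_i^2 mod 13 = [9, 10, 12, 4, 3].
  S_2 = Σ v_i α_i^2 r_i = 6·9·0 + 2·10·12 + 7·12·2 + 4·4·11 + 7·3·7 = 731 ≡ 3.
  S = (1, 9, 3) ≠ 0, so r is not a codeword (an error is present).
Step 3: locate the error. For a single error e at position i, S_ℓ = v_i·e·α_i^ℓ, so α_err = S_1/S_0.
  S_0^{−1} = 1^{−1} = 1 (mod 13), so α_err = 9·1 = 9 ≡ 9 = α_5. Error position i = 5.
  Consistency check: S_2/S_1 = 3·3 = 9 ≡ 9 = α_err ✓ (single-error assumption holds).
Step 4: error magnitude e = S_0/v_5 = S_0·∏_{j≠5}(α_5 − α_j) = 1·2 = 2 ≡ 2 (mod 13).
Step 5: correct position 5: c_5 = r_5 − e = 7 − 2 ≡ 5 (mod 13). Hence c = [0, 12, 2, 11, 5].
  Check: interpolating c through the α_i gives m(x) = 4 + 3·x (degree < 2) with m(α_i) = c_i for every i, so c is indeed a codeword.


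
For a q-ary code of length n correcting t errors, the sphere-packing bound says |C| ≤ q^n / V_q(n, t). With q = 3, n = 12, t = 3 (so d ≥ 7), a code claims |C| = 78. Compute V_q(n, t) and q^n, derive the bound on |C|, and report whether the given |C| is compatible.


V_q(n, t) = 2049, q^n = 531441, Hamming bound = 259, |C| = 78 ≤ bound (satisfied).

Step 1: Compute V_q(n, t) = Σ_{j=0}^3 C(n, j) (q−1)^j.
  j = 0: C(12,0)·(2)^0 = 1·1 = 1.
  j = 1: C(12,1)·(2)^1 = 12·2 = 24.
  j = 2: C(12,2)·(2)^2 = 66·4 = 264.
  j = 3: C(12,3)·(2)^3 = 220·8 = 1760.
  V_q(n, t) = 1 + 24 + 264 + 1760 = 2049.
Step 2: q^n = 3^12 = 531441.
Step 3: Hamming bound ⌊q^n / V_q(n,t)⌋ = ⌊531441/2049⌋ = 259.
Step 4: Compare |C| = 78 to 259: satisfied.
The claimed |C| lies below the Hamming bound.


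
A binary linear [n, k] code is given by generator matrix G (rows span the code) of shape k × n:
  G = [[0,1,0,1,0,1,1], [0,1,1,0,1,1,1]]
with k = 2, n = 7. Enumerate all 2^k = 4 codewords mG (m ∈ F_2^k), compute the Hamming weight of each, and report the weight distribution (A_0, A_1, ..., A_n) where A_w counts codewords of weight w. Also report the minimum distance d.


Weight distribution: A_0 = 1, A_3 = 1, A_4 = 1, A_5 = 1. Minimum distance d = 3.

Enumerate all 2^2 = 4 messages m ∈ F_2^2.
For each, compute codeword c = mG in F_2^7, then tally its weight.
  m = 00 → c = 0000000, weight = 0.
  m = 10 → c = 0101011, weight = 4.
  m = 01 → c = 0110111, weight = 5.
  m = 11 → c = 0011100, weight = 3.
Tally weights:
  weight 0: 1 codewords.
  weight 3: 1 codewords.
  weight 4: 1 codewords.
  weight 5: 1 codewords.
Minimum distance d = smallest w > 0 with A_w > 0 = 3.
Sanity: Σ A_w = 4 = 2^2 = 4 ✓.


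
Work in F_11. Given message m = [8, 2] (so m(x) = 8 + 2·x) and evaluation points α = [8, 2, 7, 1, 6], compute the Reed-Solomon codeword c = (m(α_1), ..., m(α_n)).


c = [2, 1, 0, 10, 9]

Message polynomial: m(x) = 8 + 2·x (mod 11).
For each evaluation point α_i, compute m(α_i) mod 11:
  α_1 = 8: Horner steps 2 → 2, so m(8) = 2.
  α_2 = 2: Horner steps 2 → 1, so m(2) = 1.
  α_3 = 7: Horner steps 2 → 0, so m(7) = 0.
  α_4 = 1: Horner steps 2 → 10, so m(1) = 10.
  α_5 = 6: Horner steps 2 → 9, so m(6) = 9.
Codeword c = [2, 1, 0, 10, 9] ∈ F_11^5.


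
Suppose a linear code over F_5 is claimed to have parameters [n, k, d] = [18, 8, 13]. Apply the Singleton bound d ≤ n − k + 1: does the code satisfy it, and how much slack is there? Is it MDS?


Singleton RHS = n − k + 1 = 11, slack = -2, bound violated (no such code; not MDS).

Singleton bound: d ≤ n − k + 1.
Here n = 18, k = 8, so n − k + 1 = 11.
Given d = 13, check d ≤ 11: NO.
Slack = (n − k + 1) − d = -2.
The slack is negative: d = 13 exceeds n − k + 1 = 11 by 2, so the Singleton bound is violated and no linear [18, 8, 13]_5 code can exist. In particular it is not MDS (MDS requires d = n − k + 1 exactly).
Description: the claimed parameters are [18, 8, 13]_5; such a code would be impossible (violates the Singleton bound).


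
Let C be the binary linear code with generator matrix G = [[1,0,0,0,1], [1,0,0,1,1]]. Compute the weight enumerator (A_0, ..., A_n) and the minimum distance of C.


Weight distribution: A_0 = 1, A_1 = 1, A_2 = 1, A_3 = 1. Minimum distance d = 1.

Enumerate all 2^2 = 4 messages m ∈ F_2^2.
For each, compute codeword c = mG in F_2^5, then tally its weight.
  m = 00 → c = 00000, weight = 0.
  m = 10 → c = 10001, weight = 2.
  m = 01 → c = 10011, weight = 3.
  m = 11 → c = 00010, weight = 1.
Tally weights:
  weight 0: 1 codewords.
  weight 1: 1 codewords.
  weight 2: 1 codewords.
  weight 3: 1 codewords.
Minimum distance d = smallest w > 0 with A_w > 0 = 1.
Sanity: Σ A_w = 4 = 2^2 = 4 ✓.


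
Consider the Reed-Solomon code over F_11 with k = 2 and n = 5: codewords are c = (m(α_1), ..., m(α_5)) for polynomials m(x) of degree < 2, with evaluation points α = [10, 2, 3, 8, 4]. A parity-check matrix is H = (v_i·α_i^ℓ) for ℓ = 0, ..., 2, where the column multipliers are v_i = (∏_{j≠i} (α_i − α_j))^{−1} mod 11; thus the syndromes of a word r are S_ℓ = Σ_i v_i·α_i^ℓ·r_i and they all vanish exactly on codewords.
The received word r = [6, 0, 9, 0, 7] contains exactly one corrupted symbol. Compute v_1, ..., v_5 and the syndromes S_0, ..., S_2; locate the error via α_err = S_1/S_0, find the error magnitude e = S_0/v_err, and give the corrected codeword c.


S = (6, 4, 10), error at position 4, error magnitude e = 1, c = [6, 0, 9, 10, 7].

Step 1: column multipliers v_i = (∏_{j≠i}(α_i − α_j))^{−1} mod 11.
  i = 1 (α = 10): (10−2)(10−3)(10−8)(10−4) = 8·7·2·6 = 672 ≡ 1, so v_1 = 1^{−1} = 1 (mod 11).
  i = 2 (α = 2): (2−10)(2−3)(2−8)(2−4) = (−8)·(−1)·(−6)·(−2) = 96 ≡ 8, so v_2 = 8^{−1} = 7 (mod 11).
  i = 3 (α = 3): (3−10)(3−2)(3−8)(3−4) = (−7)·1·(−5)·(−1) = −35 ≡ 9, so v_3 = 9^{−1} = 5 (mod 11).
  i = 4 (α = 8): (8−10)(8−2)(8−3)(8−4) = (−2)·6·5·4 = −240 ≡ 2, so v_4 = 2^{−1} = 6 (mod 11).
  i = 5 (α = 4): (4−10)(4−2)(4−3)(4−8) = (−6)·2·1·(−4) = 48 ≡ 4, so v_5 = 4^{−1} = 3 (mod 11).
  v = [1, 7, 5, 6, 3].
Step 2: syndromes of r = [6, 0, 9, 0, 7] (all sums mod 11).
  S_0 = Σ v_i r_i = 1·6 + 7·0 + 5·9 + 6·0 + 3·7 = 72 ≡ 6.
  S_1 = Σ v_i α_i r_i = 1·10·6 + 7·2·0 + 5·3·9 + 6·8·0 + 3·4·7 = 279 ≡ 4.
  α_i^2 mod 11 = [1, 4, 9, 9, 5].
  S_2 = Σ v_i α_i^2 r_i = 1·1·6 + 7·4·0 + 5·9·9 + 6·9·0 + 3·5·7 = 516 ≡ 10.
  S = (6, 4, 10) ≠ 0, so r is not a codeword (an error is present).
Step 3: locate the error. For a single error e at position i, S_ℓ = v_i·e·α_i^ℓ, so α_err = S_1/S_0.
  S_0^{−1} = 6^{−1} = 2 (mod 11), so α_err = 4·2 = 8 ≡ 8 = α_4. Error position i = 4.
  Consistency check: S_2/S_1 = 10·3 = 30 ≡ 8 = α_err ✓ (single-error assumption holds).
Step 4: error magnitude e = S_0/v_4 = S_0·∏_{j≠4}(α_4 − α_j) = 6·2 = 12 ≡ 1 (mod 11).
Step 5: correct position 4: c_4 = r_4 − e = 0 − 1 ≡ 10 (mod 11). Hence c = [6, 0, 9, 10, 7].
  Check: interpolating c through the α_i gives m(x) = 4 + 9·x (degree < 2) with m(α_i) = c_i for every i, so c is indeed a codeword.


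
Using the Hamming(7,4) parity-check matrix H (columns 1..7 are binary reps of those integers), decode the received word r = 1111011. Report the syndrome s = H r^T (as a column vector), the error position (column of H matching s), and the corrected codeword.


s = (1, 0, 1)^T, error position = 5, corrected codeword c = 1111111

Compute s = H r^T mod 2 one row at a time:
  s_1 = 1 + 0 + 1 + 1 = 3 ≡ 1 (mod 2).
  s_2 = 1 + 1 + 1 + 1 = 4 ≡ 0 (mod 2).
  s_3 = 1 + 1 + 0 + 1 = 3 ≡ 1 (mod 2).
s = (1, 0, 1)^T — this equals column 5 of H (binary 101), so error is at position 5.
Correct: flip bit 5 of r = 1111011 to get c = 1111111.


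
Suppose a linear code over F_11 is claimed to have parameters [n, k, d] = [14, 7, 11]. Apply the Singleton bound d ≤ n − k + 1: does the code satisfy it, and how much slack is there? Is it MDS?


Singleton RHS = n − k + 1 = 8, slack = -3, bound violated (no such code; not MDS).

Singleton bound: d ≤ n − k + 1.
Here n = 14, k = 7, so n − k + 1 = 8.
Given d = 11, check d ≤ 8: NO.
Slack = (n − k + 1) − d = -3.
The slack is negative: d = 11 exceeds n − k + 1 = 8 by 3, so the Singleton bound is violated and no linear [14, 7, 11]_11 code can exist. In particular it is not MDS (MDS requires d = n − k + 1 exactly).
Description: the claimed parameters are [14, 7, 11]_11; such a code would be impossible (violates the Singleton bound).


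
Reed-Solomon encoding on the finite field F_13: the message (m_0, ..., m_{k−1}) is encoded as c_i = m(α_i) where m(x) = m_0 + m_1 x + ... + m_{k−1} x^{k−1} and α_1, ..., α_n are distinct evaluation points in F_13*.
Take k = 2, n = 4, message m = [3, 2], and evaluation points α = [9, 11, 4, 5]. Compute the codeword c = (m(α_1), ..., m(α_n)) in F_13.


c = [8, 12, 11, 0]

Message polynomial: m(x) = 3 + 2·x (mod 13).
For each evaluation point α_i, compute m(α_i) mod 13:
  α_1 = 9: Horner steps 2 → 8, so m(9) = 8.
  α_2 = 11: Horner steps 2 → 12, so m(11) = 12.
  α_3 = 4: Horner steps 2 → 11, so m(4) = 11.
  α_4 = 5: Horner steps 2 → 0, so m(5) = 0.
Codeword c = [8, 12, 11, 0] ∈ F_13^4.


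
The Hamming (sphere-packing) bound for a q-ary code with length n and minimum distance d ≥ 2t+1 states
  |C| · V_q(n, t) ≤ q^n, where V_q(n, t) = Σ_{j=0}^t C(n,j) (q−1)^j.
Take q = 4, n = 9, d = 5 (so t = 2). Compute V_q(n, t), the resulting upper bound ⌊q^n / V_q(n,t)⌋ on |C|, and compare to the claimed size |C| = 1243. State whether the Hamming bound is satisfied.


V_q(n, t) = 352, q^n = 262144, Hamming bound = 744, |C| = 1243 > bound (violated).

Step 1: Compute V_q(n, t) = Σ_{j=0}^2 C(n, j) (q−1)^j.
  j = 0: C(9,0)·(3)^0 = 1·1 = 1.
  j = 1: C(9,1)·(3)^1 = 9·3 = 27.
  j = 2: C(9,2)·(3)^2 = 36·9 = 324.
  V_q(n, t) = 1 + 27 + 324 = 352.
Step 2: q^n = 4^9 = 262144.
Step 3: Hamming bound ⌊q^n / V_q(n,t)⌋ = ⌊262144/352⌋ = 744.
Step 4: Compare |C| = 1243 to 744: violated.
The claimed |C| lies above the Hamming bound, so no 4-ary code of length 9 with d ≥ 5 can have 1243 codewords.


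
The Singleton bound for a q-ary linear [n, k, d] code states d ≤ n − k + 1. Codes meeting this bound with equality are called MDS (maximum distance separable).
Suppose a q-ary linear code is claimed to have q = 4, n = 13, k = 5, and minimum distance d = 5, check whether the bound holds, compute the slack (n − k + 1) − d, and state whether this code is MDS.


Singleton RHS = n − k + 1 = 9, slack = 4, bound satisfied, not MDS.

Singleton bound: d ≤ n − k + 1.
Here n = 13, k = 5, so n − k + 1 = 9.
Given d = 5, check d ≤ 9: YES.
Slack = (n − k + 1) − d = 4.
The code is NOT MDS (slack = 4 > 0).
Description: the claimed parameters are [13, 5, 5]_4; such a code would be non-MDS.


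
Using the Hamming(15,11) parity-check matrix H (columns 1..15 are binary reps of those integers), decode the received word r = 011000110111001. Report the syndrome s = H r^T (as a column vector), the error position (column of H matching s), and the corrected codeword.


s = (1, 1, 0, 0)^T, error position = 12, corrected codeword c = 011000110110001

Compute s = H r^T mod 2 one row at a time:
  s_1 = 1 + 0 + 1 + 1 + 1 + 0 + 0 + 1 = 5 ≡ 1 (mod 2).
  s_2 = 0 + 0 + 0 + 1 + 1 + 0 + 0 + 1 = 3 ≡ 1 (mod 2).
  s_3 = 1 + 1 + 0 + 1 + 1 + 1 + 0 + 1 = 6 ≡ 0 (mod 2).
  s_4 = 0 + 1 + 0 + 1 + 0 + 1 + 0 + 1 = 4 ≡ 0 (mod 2).
s = (1, 1, 0, 0)^T — this equals column 12 of H (binary 1100), so error is at position 12.
Correct: flip bit 12 of r = 011000110111001 to get c = 011000110110001.


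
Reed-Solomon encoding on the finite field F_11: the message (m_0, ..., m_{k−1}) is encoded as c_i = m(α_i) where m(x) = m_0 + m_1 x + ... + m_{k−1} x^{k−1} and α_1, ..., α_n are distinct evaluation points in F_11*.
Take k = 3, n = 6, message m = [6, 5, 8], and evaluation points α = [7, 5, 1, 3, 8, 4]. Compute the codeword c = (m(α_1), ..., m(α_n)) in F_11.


c = [4, 0, 8, 5, 8, 0]

Message polynomial: m(x) = 6 + 5·x + 8·x^2 (mod 11).
For each evaluation point α_i, compute m(α_i) mod 11:
  α_1 = 7: Horner steps 8 → 6 → 4, so m(7) = 4.
  α_2 = 5: Horner steps 8 → 1 → 0, so m(5) = 0.
  α_3 = 1: Horner steps 8 → 2 → 8, so m(1) = 8.
  α_4 = 3: Horner steps 8 → 7 → 5, so m(3) = 5.
  α_5 = 8: Horner steps 8 → 3 → 8, so m(8) = 8.
  α_6 = 4: Horner steps 8 → 4 → 0, so m(4) = 0.
Codeword c = [4, 0, 8, 5, 8, 0] ∈ F_11^6.


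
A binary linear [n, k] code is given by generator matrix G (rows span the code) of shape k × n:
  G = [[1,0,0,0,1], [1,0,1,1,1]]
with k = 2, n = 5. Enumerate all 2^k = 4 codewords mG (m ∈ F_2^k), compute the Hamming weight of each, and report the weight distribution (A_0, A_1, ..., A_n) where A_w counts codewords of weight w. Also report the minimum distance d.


Weight distribution: A_0 = 1, A_2 = 2, A_4 = 1. Minimum distance d = 2.

Enumerate all 2^2 = 4 messages m ∈ F_2^2.
For each, compute codeword c = mG in F_2^5, then tally its weight.
  m = 00 → c = 00000, weight = 0.
  m = 10 → c = 10001, weight = 2.
  m = 01 → c = 10111, weight = 4.
  m = 11 → c = 00110, weight = 2.
Tally weights:
  weight 0: 1 codewords.
  weight 2: 2 codewords.
  weight 4: 1 codewords.
Minimum distance d = smallest w > 0 with A_w > 0 = 2.
Sanity: Σ A_w = 4 = 2^2 = 4 ✓.


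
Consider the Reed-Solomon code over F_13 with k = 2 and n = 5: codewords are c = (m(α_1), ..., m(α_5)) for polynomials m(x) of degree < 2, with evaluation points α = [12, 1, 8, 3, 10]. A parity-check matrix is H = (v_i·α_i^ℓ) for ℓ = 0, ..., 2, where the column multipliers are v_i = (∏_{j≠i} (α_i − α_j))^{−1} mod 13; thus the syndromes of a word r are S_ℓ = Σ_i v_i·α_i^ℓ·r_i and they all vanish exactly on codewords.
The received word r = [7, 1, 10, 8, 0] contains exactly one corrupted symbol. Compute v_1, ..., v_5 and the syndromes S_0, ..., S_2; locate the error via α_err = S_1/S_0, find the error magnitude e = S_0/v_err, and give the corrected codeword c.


S = (8, 12, 5), error at position 3, error magnitude e = 4, c = [7, 1, 6, 8, 0].

Step 1: column multipliers v_i = (∏_{j≠i}(α_i − α_j))^{−1} mod 13.
  i = 1 (α = 12): (12−1)(12−8)(12−3)(12−10) = 11·4·9·2 = 792 ≡ 12, so v_1 = 12^{−1} = 12 (mod 13).
  i = 2 (α = 1): (1−12)(1−8)(1−3)(1−10) = (−11)·(−7)·(−2)·(−9) = 1386 ≡ 8, so v_2 = 8^{−1} = 5 (mod 13).
  i = 3 (α = 8): (8−12)(8−1)(8−3)(8−10) = (−4)·7·5·(−2) = 280 ≡ 7, so v_3 = 7^{−1} = 2 (mod 13).
  i = 4 (α = 3): (3−12)(3−1)(3−8)(3−10) = (−9)·2·(−5)·(−7) = −630 ≡ 7, so v_4 = 7^{−1} = 2 (mod 13).
  i = 5 (α = 10): (10−12)(10−1)(10−8)(10−3) = (−2)·9·2·7 = −252 ≡ 8, so v_5 = 8^{−1} = 5 (mod 13).
  v = [12, 5, 2, 2, 5].
Step 2: syndromes of r = [7, 1, 10, 8, 0] (all sums mod 13).
  S_0 = Σ v_i r_i = 12·7 + 5·1 + 2·10 + 2·8 + 5·0 = 125 ≡ 8.
  S_1 = Σ v_i α_i r_i = 12·12·7 + 5·1·1 + 2·8·10 + 2·3·8 + 5·10·0 = 1221 ≡ 12.
  α_i^2 mod 13 = [1, 1, 12, 9, 9].
  S_2 = Σ v_i α_i^2 r_i = 12·1·7 + 5·1·1 + 2·12·10 + 2·9·8 + 5·9·0 = 473 ≡ 5.
  S = (8, 12, 5) ≠ 0, so r is not a codeword (an error is present).
Step 3: locate the error. For a single error e at position i, S_ℓ = v_i·e·α_i^ℓ, so α_err = S_1/S_0.
  S_0^{−1} = 8^{−1} = 5 (mod 13), so α_err = 12·5 = 60 ≡ 8 = α_3. Error position i = 3.
  Consistency check: S_2/S_1 = 5·12 = 60 ≡ 8 = α_err ✓ (single-error assumption holds).
Step 4: error magnitude e = S_0/v_3 = S_0·∏_{j≠3}(α_3 − α_j) = 8·7 = 56 ≡ 4 (mod 13).
Step 5: correct position 3: c_3 = r_3 − e = 10 − 4 ≡ 6 (mod 13). Hence c = [7, 1, 6, 8, 0].
  Check: interpolating c through the α_i gives m(x) = 4 + 10·x (degree < 2) with m(α_i) = c_i for every i, so c is indeed a codeword.


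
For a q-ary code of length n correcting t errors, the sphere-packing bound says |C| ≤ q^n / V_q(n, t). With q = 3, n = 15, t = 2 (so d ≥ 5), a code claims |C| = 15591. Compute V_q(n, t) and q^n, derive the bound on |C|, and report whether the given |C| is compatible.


V_q(n, t) = 451, q^n = 14348907, Hamming bound = 31815, |C| = 15591 ≤ bound (satisfied).

Step 1: Compute V_q(n, t) = Σ_{j=0}^2 C(n, j) (q−1)^j.
  j = 0: C(15,0)·(2)^0 = 1·1 = 1.
  j = 1: C(15,1)·(2)^1 = 15·2 = 30.
  j = 2: C(15,2)·(2)^2 = 105·4 = 420.
  V_q(n, t) = 1 + 30 + 420 = 451.
Step 2: q^n = 3^15 = 14348907.
Step 3: Hamming bound ⌊q^n / V_q(n,t)⌋ = ⌊14348907/451⌋ = 31815.
Step 4: Compare |C| = 15591 to 31815: satisfied.
The claimed |C| lies below the Hamming bound.


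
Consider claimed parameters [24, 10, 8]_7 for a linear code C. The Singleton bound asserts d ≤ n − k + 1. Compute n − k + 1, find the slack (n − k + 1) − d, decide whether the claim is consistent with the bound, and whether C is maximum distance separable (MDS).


Singleton RHS = n − k + 1 = 15, slack = 7, bound satisfied, not MDS.

Singleton bound: d ≤ n − k + 1.
Here n = 24, k = 10, so n − k + 1 = 15.
Given d = 8, check d ≤ 15: YES.
Slack = (n − k + 1) − d = 7.
The code is NOT MDS (slack = 7 > 0).
Description: the claimed parameters are [24, 10, 8]_7; such a code would be non-MDS.
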